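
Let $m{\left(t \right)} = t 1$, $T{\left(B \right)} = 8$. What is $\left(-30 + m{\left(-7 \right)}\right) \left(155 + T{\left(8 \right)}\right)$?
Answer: $-6031$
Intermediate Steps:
$m{\left(t \right)} = t$
$\left(-30 + m{\left(-7 \right)}\right) \left(155 + T{\left(8 \right)}\right) = \left(-30 - 7\right) \left(155 + 8\right) = \left(-37\right) 163 = -6031$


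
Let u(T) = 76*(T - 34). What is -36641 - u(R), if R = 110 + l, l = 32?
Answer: -44849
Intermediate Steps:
R = 142 (R = 110 + 32 = 142)
u(T) = -2584 + 76*T (u(T) = 76*(-34 + T) = -2584 + 76*T)
-36641 - u(R) = -36641 - (-2584 + 76*142) = -36641 - (-2584 + 10792) = -36641 - 1*8208 = -36641 - 8208 = -44849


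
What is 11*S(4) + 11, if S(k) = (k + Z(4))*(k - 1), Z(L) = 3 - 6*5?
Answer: -748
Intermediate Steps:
Z(L) = -27 (Z(L) = 3 - 1*30 = 3 - 30 = -27)
S(k) = (-1 + k)*(-27 + k) (S(k) = (k - 27)*(k - 1) = (-27 + k)*(-1 + k) = (-1 + k)*(-27 + k))
11*S(4) + 11 = 11*(27 + 4**2 - 28*4) + 11 = 11*(27 + 16 - 112) + 11 = 11*(-69) + 11 = -759 + 11 = -748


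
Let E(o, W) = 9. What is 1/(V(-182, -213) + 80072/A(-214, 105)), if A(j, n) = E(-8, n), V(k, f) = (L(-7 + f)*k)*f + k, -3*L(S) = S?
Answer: 9/25663994 ≈ 3.5069e-7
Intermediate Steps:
L(S) = -S/3
V(k, f) = k + f*k*(7/3 - f/3) (V(k, f) = ((-(-7 + f)/3)*k)*f + k = ((7/3 - f/3)*k)*f + k = (k*(7/3 - f/3))*f + k = f*k*(7/3 - f/3) + k = k + f*k*(7/3 - f/3))
A(j, n) = 9
1/(V(-182, -213) + 80072/A(-214, 105)) = 1/((⅓)*(-182)*(3 - 213*(7 - 1*(-213))) + 80072/9) = 1/((⅓)*(-182)*(3 - 213*(7 + 213)) + 80072*(⅑)) = 1/((⅓)*(-182)*(3 - 213*220) + 80072/9) = 1/((⅓)*(-182)*(3 - 46860) + 80072/9) = 1/((⅓)*(-182)*(-46857) + 80072/9) = 1/(2842658 + 80072/9) = 1/(25663994/9) = 9/25663994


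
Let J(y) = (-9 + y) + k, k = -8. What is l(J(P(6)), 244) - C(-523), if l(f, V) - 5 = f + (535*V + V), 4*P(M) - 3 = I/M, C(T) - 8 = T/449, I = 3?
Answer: 469711615/3592 ≈ 1.3077e+5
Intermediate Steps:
C(T) = 8 + T/449
P(M) = 3/4 + 3/(4*M) (P(M) = 3/4 + (3/M)/4 = 3/4 + 3/(4*M))
J(y) = -17 + y (J(y) = (-9 + y) - 8 = -17 + y)
l(f, V) = 5 + f + 536*V (l(f, V) = 5 + (f + (535*V + V)) = 5 + (f + 536*V) = 5 + f + 536*V)
l(J(P(6)), 244) - C(-523) = (5 + (-17 + (3/4)*(1 + 6)/6) + 536*244) - (8 + (1/449)*(-523)) = (5 + (-17 + (3/4)*(1/6)*7) + 130784) - (8 - 523/449) = (5 + (-17 + 7/8) + 130784) - 1*3069/449 = (5 - 129/8 + 130784) - 3069/449 = 1046183/8 - 3069/449 = 469711615/3592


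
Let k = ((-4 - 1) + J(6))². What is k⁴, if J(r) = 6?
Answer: 1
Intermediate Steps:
k = 1 (k = ((-4 - 1) + 6)² = (-5 + 6)² = 1² = 1)
k⁴ = 1⁴ = 1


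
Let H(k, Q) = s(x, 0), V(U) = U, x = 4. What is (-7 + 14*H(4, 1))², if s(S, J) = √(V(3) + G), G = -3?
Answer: 49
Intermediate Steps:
s(S, J) = 0 (s(S, J) = √(3 - 3) = √0 = 0)
H(k, Q) = 0
(-7 + 14*H(4, 1))² = (-7 + 14*0)² = (-7 + 0)² = (-7)² = 49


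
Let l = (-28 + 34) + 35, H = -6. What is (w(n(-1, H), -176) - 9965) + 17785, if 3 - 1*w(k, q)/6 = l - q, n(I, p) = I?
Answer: 6536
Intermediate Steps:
l = 41 (l = 6 + 35 = 41)
w(k, q) = -228 + 6*q (w(k, q) = 18 - 6*(41 - q) = 18 + (-246 + 6*q) = -228 + 6*q)
(w(n(-1, H), -176) - 9965) + 17785 = ((-228 + 6*(-176)) - 9965) + 17785 = ((-228 - 1056) - 9965) + 17785 = (-1284 - 9965) + 17785 = -11249 + 17785 = 6536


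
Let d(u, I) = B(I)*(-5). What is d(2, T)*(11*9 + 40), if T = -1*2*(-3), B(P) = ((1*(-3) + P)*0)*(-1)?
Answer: 0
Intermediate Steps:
B(P) = 0 (B(P) = ((-3 + P)*0)*(-1) = 0*(-1) = 0)
T = 6 (T = -2*(-3) = 6)
d(u, I) = 0 (d(u, I) = 0*(-5) = 0)
d(2, T)*(11*9 + 40) = 0*(11*9 + 40) = 0*(99 + 40) = 0*139 = 0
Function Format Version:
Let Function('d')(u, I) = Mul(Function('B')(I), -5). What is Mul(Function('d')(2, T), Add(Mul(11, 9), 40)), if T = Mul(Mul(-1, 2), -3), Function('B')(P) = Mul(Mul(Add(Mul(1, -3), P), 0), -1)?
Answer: 0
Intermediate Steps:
Function('B')(P) = 0 (Function('B')(P) = Mul(Mul(Add(-3, P), 0), -1) = Mul(0, -1) = 0)
T = 6 (T = Mul(-2, -3) = 6)
Function('d')(u, I) = 0 (Function('d')(u, I) = Mul(0, -5) = 0)
Mul(Function('d')(2, T), Add(Mul(11, 9), 40)) = Mul(0, Add(Mul(11, 9), 40)) = Mul(0, Add(99, 40)) = Mul(0, 139) = 0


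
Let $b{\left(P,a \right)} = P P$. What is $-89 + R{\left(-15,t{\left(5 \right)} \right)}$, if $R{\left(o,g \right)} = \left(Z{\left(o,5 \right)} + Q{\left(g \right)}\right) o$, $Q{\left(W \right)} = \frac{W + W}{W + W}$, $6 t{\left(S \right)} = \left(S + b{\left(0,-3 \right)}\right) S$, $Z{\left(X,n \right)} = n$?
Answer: $-179$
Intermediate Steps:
$b{\left(P,a \right)} = P^{2}$
$t{\left(S \right)} = \frac{S^{2}}{6}$ ($t{\left(S \right)} = \frac{\left(S + 0^{2}\right) S}{6} = \frac{\left(S + 0\right) S}{6} = \frac{S S}{6} = \frac{S^{2}}{6}$)
$Q{\left(W \right)} = 1$ ($Q{\left(W \right)} = \frac{2 W}{2 W} = 2 W \frac{1}{2 W} = 1$)
$R{\left(o,g \right)} = 6 o$ ($R{\left(o,g \right)} = \left(5 + 1\right) o = 6 o$)
$-89 + R{\left(-15,t{\left(5 \right)} \right)} = -89 + 6 \left(-15\right) = -89 - 90 = -179$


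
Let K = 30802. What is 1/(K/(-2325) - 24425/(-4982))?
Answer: -11583150/96667439 ≈ -0.11982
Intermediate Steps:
1/(K/(-2325) - 24425/(-4982)) = 1/(30802/(-2325) - 24425/(-4982)) = 1/(30802*(-1/2325) - 24425*(-1/4982)) = 1/(-30802/2325 + 24425/4982) = 1/(-96667439/11583150) = -11583150/96667439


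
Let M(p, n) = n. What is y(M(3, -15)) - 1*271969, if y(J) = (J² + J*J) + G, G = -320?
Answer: -271839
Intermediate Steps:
y(J) = -320 + 2*J² (y(J) = (J² + J*J) - 320 = (J² + J²) - 320 = 2*J² - 320 = -320 + 2*J²)
y(M(3, -15)) - 1*271969 = (-320 + 2*(-15)²) - 1*271969 = (-320 + 2*225) - 271969 = (-320 + 450) - 271969 = 130 - 271969 = -271839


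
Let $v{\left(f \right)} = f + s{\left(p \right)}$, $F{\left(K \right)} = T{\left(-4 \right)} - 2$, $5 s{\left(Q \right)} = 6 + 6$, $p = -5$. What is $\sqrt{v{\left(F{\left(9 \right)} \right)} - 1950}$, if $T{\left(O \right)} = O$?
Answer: $\frac{2 i \sqrt{12210}}{5} \approx 44.2 i$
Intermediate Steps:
$s{\left(Q \right)} = \frac{12}{5}$ ($s{\left(Q \right)} = \frac{6 + 6}{5} = \frac{1}{5} \cdot 12 = \frac{12}{5}$)
$F{\left(K \right)} = -6$ ($F{\left(K \right)} = -4 - 2 = -6$)
$v{\left(f \right)} = \frac{12}{5} + f$ ($v{\left(f \right)} = f + \frac{12}{5} = \frac{12}{5} + f$)
$\sqrt{v{\left(F{\left(9 \right)} \right)} - 1950} = \sqrt{\left(\frac{12}{5} - 6\right) - 1950} = \sqrt{- \frac{18}{5} - 1950} = \sqrt{- \frac{9768}{5}} = \frac{2 i \sqrt{12210}}{5}$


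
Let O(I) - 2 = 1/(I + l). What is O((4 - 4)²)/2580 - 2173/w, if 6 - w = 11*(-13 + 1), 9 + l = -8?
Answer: -15883871/1008780 ≈ -15.746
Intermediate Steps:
l = -17 (l = -9 - 8 = -17)
w = 138 (w = 6 - 11*(-13 + 1) = 6 - 11*(-12) = 6 - 1*(-132) = 6 + 132 = 138)
O(I) = 2 + 1/(-17 + I) (O(I) = 2 + 1/(I - 17) = 2 + 1/(-17 + I))
O((4 - 4)²)/2580 - 2173/w = ((-33 + 2*(4 - 4)²)/(-17 + (4 - 4)²))/2580 - 2173/138 = ((-33 + 2*0²)/(-17 + 0²))*(1/2580) - 2173*1/138 = ((-33 + 2*0)/(-17 + 0))*(1/2580) - 2173/138 = ((-33 + 0)/(-17))*(1/2580) - 2173/138 = -1/17*(-33)*(1/2580) - 2173/138 = (33/17)*(1/2580) - 2173/138 = 11/14620 - 2173/138 = -15883871/1008780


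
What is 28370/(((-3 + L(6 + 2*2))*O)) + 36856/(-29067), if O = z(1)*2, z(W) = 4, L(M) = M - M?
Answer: -45861963/38756 ≈ -1183.4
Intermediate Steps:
L(M) = 0
O = 8 (O = 4*2 = 8)
28370/(((-3 + L(6 + 2*2))*O)) + 36856/(-29067) = 28370/(((-3 + 0)*8)) + 36856/(-29067) = 28370/((-3*8)) + 36856*(-1/29067) = 28370/(-24) - 36856/29067 = 28370*(-1/24) - 36856/29067 = -14185/12 - 36856/29067 = -45861963/38756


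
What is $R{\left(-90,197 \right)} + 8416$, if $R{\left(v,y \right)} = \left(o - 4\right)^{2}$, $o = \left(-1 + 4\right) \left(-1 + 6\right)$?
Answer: $8537$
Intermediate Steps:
$o = 15$ ($o = 3 \cdot 5 = 15$)
$R{\left(v,y \right)} = 121$ ($R{\left(v,y \right)} = \left(15 - 4\right)^{2} = 11^{2} = 121$)
$R{\left(-90,197 \right)} + 8416 = 121 + 8416 = 8537$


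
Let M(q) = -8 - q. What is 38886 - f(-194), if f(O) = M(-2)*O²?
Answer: 264702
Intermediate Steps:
f(O) = -6*O² (f(O) = (-8 - 1*(-2))*O² = (-8 + 2)*O² = -6*O²)
38886 - f(-194) = 38886 - (-6)*(-194)² = 38886 - (-6)*37636 = 38886 - 1*(-225816) = 38886 + 225816 = 264702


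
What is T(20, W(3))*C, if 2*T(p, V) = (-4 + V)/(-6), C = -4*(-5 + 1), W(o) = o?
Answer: 4/3 ≈ 1.3333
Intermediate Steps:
C = 16 (C = -4*(-4) = 16)
T(p, V) = ⅓ - V/12 (T(p, V) = ((-4 + V)/(-6))/2 = ((-4 + V)*(-⅙))/2 = (⅔ - V/6)/2 = ⅓ - V/12)
T(20, W(3))*C = (⅓ - 1/12*3)*16 = (⅓ - ¼)*16 = (1/12)*16 = 4/3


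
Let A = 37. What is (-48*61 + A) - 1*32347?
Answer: -35238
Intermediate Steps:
(-48*61 + A) - 1*32347 = (-48*61 + 37) - 1*32347 = (-2928 + 37) - 32347 = -2891 - 32347 = -35238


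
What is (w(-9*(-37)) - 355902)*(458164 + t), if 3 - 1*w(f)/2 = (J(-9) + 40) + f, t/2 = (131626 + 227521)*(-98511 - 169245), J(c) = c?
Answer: 68588449047342400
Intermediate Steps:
t = -192327528264 (t = 2*((131626 + 227521)*(-98511 - 169245)) = 2*(359147*(-267756)) = 2*(-96163764132) = -192327528264)
w(f) = -56 - 2*f (w(f) = 6 - 2*((-9 + 40) + f) = 6 - 2*(31 + f) = 6 + (-62 - 2*f) = -56 - 2*f)
(w(-9*(-37)) - 355902)*(458164 + t) = ((-56 - (-18)*(-37)) - 355902)*(458164 - 192327528264) = ((-56 - 2*333) - 355902)*(-192327070100) = ((-56 - 666) - 355902)*(-192327070100) = (-722 - 355902)*(-192327070100) = -356624*(-192327070100) = 68588449047342400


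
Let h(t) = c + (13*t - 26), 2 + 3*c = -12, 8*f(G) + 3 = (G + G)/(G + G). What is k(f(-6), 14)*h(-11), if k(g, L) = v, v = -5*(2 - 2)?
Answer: 0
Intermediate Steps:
v = 0 (v = -5*0 = 0)
f(G) = -1/4 (f(G) = -3/8 + ((G + G)/(G + G))/8 = -3/8 + ((2*G)/((2*G)))/8 = -3/8 + ((2*G)*(1/(2*G)))/8 = -3/8 + (1/8)*1 = -3/8 + 1/8 = -1/4)
k(g, L) = 0
c = -14/3 (c = -2/3 + (1/3)*(-12) = -2/3 - 4 = -14/3 ≈ -4.6667)
h(t) = -92/3 + 13*t (h(t) = -14/3 + (13*t - 26) = -14/3 + (-26 + 13*t) = -92/3 + 13*t)
k(f(-6), 14)*h(-11) = 0*(-92/3 + 13*(-11)) = 0*(-92/3 - 143) = 0*(-521/3) = 0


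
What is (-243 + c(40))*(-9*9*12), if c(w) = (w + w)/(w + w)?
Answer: 235224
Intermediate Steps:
c(w) = 1 (c(w) = (2*w)/((2*w)) = (2*w)*(1/(2*w)) = 1)
(-243 + c(40))*(-9*9*12) = (-243 + 1)*(-9*9*12) = -(-19602)*12 = -242*(-972) = 235224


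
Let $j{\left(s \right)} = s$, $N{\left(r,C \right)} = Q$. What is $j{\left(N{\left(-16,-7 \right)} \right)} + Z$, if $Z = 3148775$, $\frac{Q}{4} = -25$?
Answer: $3148675$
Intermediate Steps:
$Q = -100$ ($Q = 4 \left(-25\right) = -100$)
$N{\left(r,C \right)} = -100$
$j{\left(N{\left(-16,-7 \right)} \right)} + Z = -100 + 3148775 = 3148675$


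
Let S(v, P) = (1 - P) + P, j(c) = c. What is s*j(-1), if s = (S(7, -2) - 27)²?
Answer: -676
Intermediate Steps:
S(v, P) = 1
s = 676 (s = (1 - 27)² = (-26)² = 676)
s*j(-1) = 676*(-1) = -676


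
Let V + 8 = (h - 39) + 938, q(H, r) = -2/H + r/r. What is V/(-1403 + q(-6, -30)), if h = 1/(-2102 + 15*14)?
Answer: -5057313/7955860 ≈ -0.63567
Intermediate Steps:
h = -1/1892 (h = 1/(-2102 + 210) = 1/(-1892) = -1/1892 ≈ -0.00052854)
q(H, r) = 1 - 2/H (q(H, r) = -2/H + 1 = 1 - 2/H)
V = 1685771/1892 (V = -8 + ((-1/1892 - 39) + 938) = -8 + (-73789/1892 + 938) = -8 + 1700907/1892 = 1685771/1892 ≈ 891.00)
V/(-1403 + q(-6, -30)) = 1685771/(1892*(-1403 + (-2 - 6)/(-6))) = 1685771/(1892*(-1403 - 1/6*(-8))) = 1685771/(1892*(-1403 + 4/3)) = 1685771/(1892*(-4205/3)) = (1685771/1892)*(-3/4205) = -5057313/7955860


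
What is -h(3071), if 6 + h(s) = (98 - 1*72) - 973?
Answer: 953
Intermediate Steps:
h(s) = -953 (h(s) = -6 + ((98 - 1*72) - 973) = -6 + ((98 - 72) - 973) = -6 + (26 - 973) = -6 - 947 = -953)
-h(3071) = -1*(-953) = 953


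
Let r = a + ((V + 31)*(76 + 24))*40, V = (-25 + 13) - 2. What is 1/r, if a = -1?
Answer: 1/67999 ≈ 1.4706e-5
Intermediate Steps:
V = -14 (V = -12 - 2 = -14)
r = 67999 (r = -1 + ((-14 + 31)*(76 + 24))*40 = -1 + (17*100)*40 = -1 + 1700*40 = -1 + 68000 = 67999)
1/r = 1/67999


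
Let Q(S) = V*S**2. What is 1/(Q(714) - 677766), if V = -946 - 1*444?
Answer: -1/709294206 ≈ -1.4099e-9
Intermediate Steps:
V = -1390 (V = -946 - 444 = -1390)
Q(S) = -1390*S**2
1/(Q(714) - 677766) = 1/(-1390*714**2 - 677766) = 1/(-1390*509796 - 677766) = 1/(-708616440 - 677766) = 1/(-709294206) = -1/709294206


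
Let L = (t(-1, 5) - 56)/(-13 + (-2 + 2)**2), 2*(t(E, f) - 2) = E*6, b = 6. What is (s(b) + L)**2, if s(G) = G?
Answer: 18225/169 ≈ 107.84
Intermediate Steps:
t(E, f) = 2 + 3*E (t(E, f) = 2 + (E*6)/2 = 2 + (6*E)/2 = 2 + 3*E)
L = 57/13 (L = ((2 + 3*(-1)) - 56)/(-13 + (-2 + 2)**2) = ((2 - 3) - 56)/(-13 + 0**2) = (-1 - 56)/(-13 + 0) = -57/(-13) = -57*(-1/13) = 57/13 ≈ 4.3846)
(s(b) + L)**2 = (6 + 57/13)**2 = (135/13)**2 = 18225/169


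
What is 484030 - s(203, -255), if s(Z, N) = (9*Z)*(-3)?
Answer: 489511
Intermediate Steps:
s(Z, N) = -27*Z
484030 - s(203, -255) = 484030 - (-27)*203 = 484030 - 1*(-5481) = 484030 + 5481 = 489511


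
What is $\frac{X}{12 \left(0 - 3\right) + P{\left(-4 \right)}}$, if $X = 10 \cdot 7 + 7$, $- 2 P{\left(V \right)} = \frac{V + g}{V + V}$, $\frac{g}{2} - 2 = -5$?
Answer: $- \frac{616}{293} \approx -2.1024$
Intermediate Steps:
$g = -6$ ($g = 4 + 2 \left(-5\right) = 4 - 10 = -6$)
$P{\left(V \right)} = - \frac{-6 + V}{4 V}$ ($P{\left(V \right)} = - \frac{\left(V - 6\right) \frac{1}{V + V}}{2} = - \frac{\left(-6 + V\right) \frac{1}{2 V}}{2} = - \frac{\frac{1}{2} \frac{1}{V} \left(-6 + V\right)}{2} = - \frac{-6 + V}{4 V}$)
$X = 77$ ($X = 70 + 7 = 77$)
$\frac{X}{12 \left(0 - 3\right) + P{\left(-4 \right)}} = \frac{77}{12 \left(0 - 3\right) + \frac{6 - -4}{4 \left(-4\right)}} = \frac{77}{12 \left(0 - 3\right) + \frac{1}{4} \left(- \frac{1}{4}\right) \left(6 + 4\right)} = \frac{77}{12 \left(-3\right) + \frac{1}{4} \left(- \frac{1}{4}\right) 10} = \frac{77}{-36 - \frac{5}{8}} = \frac{77}{- \frac{293}{8}} = 77 \left(- \frac{8}{293}\right) = - \frac{616}{293}$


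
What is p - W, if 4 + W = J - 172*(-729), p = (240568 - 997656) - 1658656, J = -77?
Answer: -2541051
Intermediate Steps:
p = -2415744 (p = -757088 - 1658656 = -2415744)
W = 125307 (W = -4 + (-77 - 172*(-729)) = -4 + (-77 + 125388) = -4 + 125311 = 125307)
p - W = -2415744 - 1*125307 = -2415744 - 125307 = -2541051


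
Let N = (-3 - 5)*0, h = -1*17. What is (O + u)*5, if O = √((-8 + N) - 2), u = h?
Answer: -85 + 5*I*√10 ≈ -85.0 + 15.811*I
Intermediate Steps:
h = -17
N = 0 (N = -8*0 = 0)
u = -17
O = I*√10 (O = √((-8 + 0) - 2) = √(-8 - 2) = √(-10) = I*√10 ≈ 3.1623*I)
(O + u)*5 = (I*√10 - 17)*5 = (-17 + I*√10)*5 = -85 + 5*I*√10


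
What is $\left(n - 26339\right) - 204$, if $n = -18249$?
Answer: $-44792$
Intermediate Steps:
$\left(n - 26339\right) - 204 = \left(-18249 - 26339\right) - 204 = -44588 - 204 = -44792$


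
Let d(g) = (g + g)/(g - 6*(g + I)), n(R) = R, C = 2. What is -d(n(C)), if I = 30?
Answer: 2/95 ≈ 0.021053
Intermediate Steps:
d(g) = 2*g/(-180 - 5*g) (d(g) = (g + g)/(g - 6*(g + 30)) = (2*g)/(g - 6*(30 + g)) = (2*g)/(g + (-180 - 6*g)) = (2*g)/(-180 - 5*g) = 2*g/(-180 - 5*g))
-d(n(C)) = -(-2)*2/(180 + 5*2) = -(-2)*2/(180 + 10) = -(-2)*2/190 = -1*(-2/95) = 2/95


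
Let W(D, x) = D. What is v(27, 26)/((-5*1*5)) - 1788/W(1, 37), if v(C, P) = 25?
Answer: -1789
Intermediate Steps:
v(27, 26)/((-5*1*5)) - 1788/W(1, 37) = 25/((-5*1*5)) - 1788/1 = 25/((-5*5)) - 1788*1 = 25/(-25) - 1788 = 25*(-1/25) - 1788 = -1 - 1788 = -1789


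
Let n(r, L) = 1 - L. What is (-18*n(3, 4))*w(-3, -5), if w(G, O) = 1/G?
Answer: -18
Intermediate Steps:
(-18*n(3, 4))*w(-3, -5) = -18*(1 - 1*4)/(-3) = -18*(1 - 4)*(-⅓) = -18*(-3)*(-⅓) = 54*(-⅓) = -18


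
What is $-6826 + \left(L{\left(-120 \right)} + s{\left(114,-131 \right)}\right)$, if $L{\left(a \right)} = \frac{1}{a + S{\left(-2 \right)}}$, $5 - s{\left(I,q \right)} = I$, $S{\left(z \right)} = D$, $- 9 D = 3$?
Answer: $- \frac{2503538}{361} \approx -6935.0$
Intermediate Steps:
$D = - \frac{1}{3}$ ($D = \left(- \frac{1}{9}\right) 3 = - \frac{1}{3} \approx -0.33333$)
$S{\left(z \right)} = - \frac{1}{3}$
$s{\left(I,q \right)} = 5 - I$
$L{\left(a \right)} = \frac{1}{- \frac{1}{3} + a}$ ($L{\left(a \right)} = \frac{1}{a - \frac{1}{3}} = \frac{1}{- \frac{1}{3} + a}$)
$-6826 + \left(L{\left(-120 \right)} + s{\left(114,-131 \right)}\right) = -6826 + \left(\frac{3}{-1 + 3 \left(-120\right)} + \left(5 - 114\right)\right) = -6826 + \left(\frac{3}{-1 - 360} + \left(5 - 114\right)\right) = -6826 - \left(109 - \frac{3}{-361}\right) = -6826 + \left(3 \left(- \frac{1}{361}\right) - 109\right) = -6826 - \frac{39352}{361} = - \frac{2503538}{361}$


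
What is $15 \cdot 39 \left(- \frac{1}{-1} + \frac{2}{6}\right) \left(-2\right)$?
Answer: $-1560$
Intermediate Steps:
$15 \cdot 39 \left(- \frac{1}{-1} + \frac{2}{6}\right) \left(-2\right) = 585 \left(\left(-1\right) \left(-1\right) + 2 \cdot \frac{1}{6}\right) \left(-2\right) = 585 \left(1 + \frac{1}{3}\right) \left(-2\right) = 585 \cdot \frac{4}{3} \left(-2\right) = 585 \left(- \frac{8}{3}\right) = -1560$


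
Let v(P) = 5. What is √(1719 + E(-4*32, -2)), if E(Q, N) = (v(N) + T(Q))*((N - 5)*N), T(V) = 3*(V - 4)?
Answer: I*√3755 ≈ 61.278*I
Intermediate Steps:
T(V) = -12 + 3*V (T(V) = 3*(-4 + V) = -12 + 3*V)
E(Q, N) = N*(-7 + 3*Q)*(-5 + N) (E(Q, N) = (5 + (-12 + 3*Q))*((N - 5)*N) = (-7 + 3*Q)*((-5 + N)*N) = (-7 + 3*Q)*(N*(-5 + N)) = N*(-7 + 3*Q)*(-5 + N))
√(1719 + E(-4*32, -2)) = √(1719 - 2*(35 - (-60)*32 - 7*(-2) + 3*(-2)*(-4*32))) = √(1719 - 2*(35 - 15*(-128) + 14 + 3*(-2)*(-128))) = √(1719 - 2*(35 + 1920 + 14 + 768)) = √(1719 - 2*2737) = √(1719 - 5474) = √(-3755) = I*√3755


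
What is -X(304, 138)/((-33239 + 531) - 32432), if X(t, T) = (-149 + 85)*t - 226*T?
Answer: -12661/16285 ≈ -0.77746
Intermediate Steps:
X(t, T) = -226*T - 64*t (X(t, T) = -64*t - 226*T = -226*T - 64*t)
-X(304, 138)/((-33239 + 531) - 32432) = -(-226*138 - 64*304)/((-33239 + 531) - 32432) = -(-31188 - 19456)/(-32708 - 32432) = -(-50644)/(-65140) = -(-50644)*(-1)/65140 = -1*12661/16285 = -12661/16285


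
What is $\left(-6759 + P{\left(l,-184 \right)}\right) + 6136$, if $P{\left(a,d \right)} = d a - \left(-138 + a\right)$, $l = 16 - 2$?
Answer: $-3075$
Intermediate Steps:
$l = 14$
$P{\left(a,d \right)} = 138 - a + a d$ ($P{\left(a,d \right)} = a d - \left(-138 + a\right) = 138 - a + a d$)
$\left(-6759 + P{\left(l,-184 \right)}\right) + 6136 = \left(-6759 + \left(138 - 14 + 14 \left(-184\right)\right)\right) + 6136 = \left(-6759 - 2452\right) + 6136 = -9211 + 6136 = -3075$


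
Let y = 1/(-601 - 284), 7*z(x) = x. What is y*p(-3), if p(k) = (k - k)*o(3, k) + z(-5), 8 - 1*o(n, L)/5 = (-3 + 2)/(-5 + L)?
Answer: 1/1239 ≈ 0.00080710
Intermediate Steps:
o(n, L) = 40 + 5/(-5 + L) (o(n, L) = 40 - 5*(-3 + 2)/(-5 + L) = 40 - (-5)/(-5 + L) = 40 + 5/(-5 + L))
z(x) = x/7
y = -1/885 (y = 1/(-885) = -1/885 ≈ -0.0011299)
p(k) = -5/7 (p(k) = (k - k)*(5*(-39 + 8*k)/(-5 + k)) + (⅐)*(-5) = 0*(5*(-39 + 8*k)/(-5 + k)) - 5/7 = 0 - 5/7 = -5/7)
y*p(-3) = -1/885*(-5/7) = 1/1239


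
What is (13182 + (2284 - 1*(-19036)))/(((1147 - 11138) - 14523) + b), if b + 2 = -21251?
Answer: -34502/45767 ≈ -0.75386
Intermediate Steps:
b = -21253 (b = -2 - 21251 = -21253)
(13182 + (2284 - 1*(-19036)))/(((1147 - 11138) - 14523) + b) = (13182 + (2284 - 1*(-19036)))/(((1147 - 11138) - 14523) - 21253) = (13182 + (2284 + 19036))/((-9991 - 14523) - 21253) = (13182 + 21320)/(-24514 - 21253) = 34502/(-45767) = 34502*(-1/45767) = -34502/45767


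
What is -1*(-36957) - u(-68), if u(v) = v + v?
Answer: 37093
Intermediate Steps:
u(v) = 2*v
-1*(-36957) - u(-68) = -1*(-36957) - 2*(-68) = 36957 - 1*(-136) = 36957 + 136 = 37093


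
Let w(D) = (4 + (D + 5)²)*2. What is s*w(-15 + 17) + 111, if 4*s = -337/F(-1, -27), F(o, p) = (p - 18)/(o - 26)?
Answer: -52473/10 ≈ -5247.3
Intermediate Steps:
F(o, p) = (-18 + p)/(-26 + o)
s = -1011/20 (s = (-337*(-26 - 1)/(-18 - 27))/4 = (-337/(-45/(-27)))/4 = (-337/((-1/27*(-45))))/4 = (-337/5/3)/4 = (-337*⅗)/4 = (¼)*(-1011/5) = -1011/20 ≈ -50.550)
w(D) = 8 + 2*(5 + D)² (w(D) = (4 + (5 + D)²)*2 = 8 + 2*(5 + D)²)
s*w(-15 + 17) + 111 = -1011*(8 + 2*(5 + (-15 + 17))²)/20 + 111 = -1011*(8 + 2*(5 + 2)²)/20 + 111 = -1011*(8 + 2*7²)/20 + 111 = -1011*(8 + 2*49)/20 + 111 = -1011*(8 + 98)/20 + 111 = -1011/20*106 + 111 = -53583/10 + 111 = -52473/10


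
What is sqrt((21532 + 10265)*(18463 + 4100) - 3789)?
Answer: 3*sqrt(79714658) ≈ 26785.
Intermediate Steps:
sqrt((21532 + 10265)*(18463 + 4100) - 3789) = sqrt(31797*22563 - 3789) = sqrt(717435711 - 3789) = sqrt(717431922) = 3*sqrt(79714658)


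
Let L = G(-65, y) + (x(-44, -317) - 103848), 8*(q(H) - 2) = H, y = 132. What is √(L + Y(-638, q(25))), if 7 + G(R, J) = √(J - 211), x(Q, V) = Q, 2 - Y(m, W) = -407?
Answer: √(-103490 + I*√79) ≈ 0.014 + 321.7*I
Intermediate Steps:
q(H) = 2 + H/8
Y(m, W) = 409 (Y(m, W) = 2 - 1*(-407) = 2 + 407 = 409)
G(R, J) = -7 + √(-211 + J) (G(R, J) = -7 + √(J - 211) = -7 + √(-211 + J))
L = -103899 + I*√79 (L = (-7 + √(-211 + 132)) + (-44 - 103848) = (-7 + √(-79)) - 103892 = (-7 + I*√79) - 103892 = -103899 + I*√79 ≈ -1.039e+5 + 8.8882*I)
√(L + Y(-638, q(25))) = √((-103899 + I*√79) + 409) = √(-103490 + I*√79)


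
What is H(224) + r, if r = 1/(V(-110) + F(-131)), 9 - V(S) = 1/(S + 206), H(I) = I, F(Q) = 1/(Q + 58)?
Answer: 14097280/62903 ≈ 224.11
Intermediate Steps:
F(Q) = 1/(58 + Q)
V(S) = 9 - 1/(206 + S) (V(S) = 9 - 1/(S + 206) = 9 - 1/(206 + S))
r = 7008/62903 (r = 1/((1853 + 9*(-110))/(206 - 110) + 1/(58 - 131)) = 1/((1853 - 990)/96 + 1/(-73)) = 1/((1/96)*863 - 1/73) = 1/(863/96 - 1/73) = 1/(62903/7008) = 7008/62903 ≈ 0.11141)
H(224) + r = 224 + 7008/62903 = 14097280/62903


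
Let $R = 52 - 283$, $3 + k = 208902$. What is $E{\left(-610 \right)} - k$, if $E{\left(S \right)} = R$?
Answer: $-209130$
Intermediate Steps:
$k = 208899$ ($k = -3 + 208902 = 208899$)
$R = -231$
$E{\left(S \right)} = -231$
$E{\left(-610 \right)} - k = -231 - 208899 = -209130$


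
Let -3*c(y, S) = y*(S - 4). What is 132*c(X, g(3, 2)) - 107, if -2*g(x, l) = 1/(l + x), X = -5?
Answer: -1009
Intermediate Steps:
g(x, l) = -1/(2*(l + x))
c(y, S) = -y*(-4 + S)/3 (c(y, S) = -y*(S - 4)/3 = -y*(-4 + S)/3)
132*c(X, g(3, 2)) - 107 = 132*((⅓)*(-5)*(4 - (-1)/(2*2 + 2*3))) - 107 = 132*((⅓)*(-5)*(4 - (-1)/(4 + 6))) - 107 = 132*((⅓)*(-5)*(4 - (-1)/10)) - 107 = 132*((⅓)*(-5)*(4 - 1*(-⅒))) - 107 = 132*((⅓)*(-5)*(4 + ⅒)) - 107 = 132*((⅓)*(-5)*(41/10)) - 107 = 132*(-41/6) - 107 = -902 - 107 = -1009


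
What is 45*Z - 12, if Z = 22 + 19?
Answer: 1833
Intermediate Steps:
Z = 41
45*Z - 12 = 45*41 - 12 = 1845 - 12 = 1833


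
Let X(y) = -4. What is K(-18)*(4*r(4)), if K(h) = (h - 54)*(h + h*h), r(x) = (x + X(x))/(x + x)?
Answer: 0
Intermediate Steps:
r(x) = (-4 + x)/(2*x) (r(x) = (x - 4)/(x + x) = (-4 + x)/((2*x)) = (-4 + x)*(1/(2*x)) = (-4 + x)/(2*x))
K(h) = (-54 + h)*(h + h**2)
K(-18)*(4*r(4)) = (-18*(-54 + (-18)**2 - 53*(-18)))*(4*((1/2)*(-4 + 4)/4)) = (-18*(-54 + 324 + 954))*(4*((1/2)*(1/4)*0)) = (-18*1224)*(4*0) = -22032*0 = 0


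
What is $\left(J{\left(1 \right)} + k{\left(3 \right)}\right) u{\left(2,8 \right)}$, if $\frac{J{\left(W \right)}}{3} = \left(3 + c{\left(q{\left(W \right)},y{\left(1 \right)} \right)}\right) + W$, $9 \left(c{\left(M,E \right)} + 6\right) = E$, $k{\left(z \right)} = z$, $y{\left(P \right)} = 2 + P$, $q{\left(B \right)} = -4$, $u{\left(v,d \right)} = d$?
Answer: $-16$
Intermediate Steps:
$c{\left(M,E \right)} = -6 + \frac{E}{9}$
$J{\left(W \right)} = -8 + 3 W$ ($J{\left(W \right)} = 3 \left(\left(3 - \left(6 - \frac{2 + 1}{9}\right)\right) + W\right) = 3 \left(\left(3 + \left(-6 + \frac{1}{9} \cdot 3\right)\right) + W\right) = 3 \left(\left(3 + \left(-6 + \frac{1}{3}\right)\right) + W\right) = 3 \left(\left(3 - \frac{17}{3}\right) + W\right) = 3 \left(- \frac{8}{3} + W\right) = -8 + 3 W$)
$\left(J{\left(1 \right)} + k{\left(3 \right)}\right) u{\left(2,8 \right)} = \left(\left(-8 + 3 \cdot 1\right) + 3\right) 8 = \left(\left(-8 + 3\right) + 3\right) 8 = \left(-5 + 3\right) 8 = \left(-2\right) 8 = -16$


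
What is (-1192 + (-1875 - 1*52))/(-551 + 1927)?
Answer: -3119/1376 ≈ -2.2667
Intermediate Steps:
(-1192 + (-1875 - 1*52))/(-551 + 1927) = (-1192 + (-1875 - 52))/1376 = (-1192 - 1927)*(1/1376) = -3119*1/1376 = -3119/1376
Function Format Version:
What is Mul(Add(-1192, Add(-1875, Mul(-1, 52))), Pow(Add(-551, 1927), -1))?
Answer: Rational(-3119, 1376) ≈ -2.2667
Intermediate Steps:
Mul(Add(-1192, Add(-1875, Mul(-1, 52))), Pow(Add(-551, 1927), -1)) = Mul(Add(-1192, Add(-1875, -52)), Pow(1376, -1)) = Mul(Add(-1192, -1927), Rational(1, 1376)) = Mul(-3119, Rational(1, 1376)) = Rational(-3119, 1376)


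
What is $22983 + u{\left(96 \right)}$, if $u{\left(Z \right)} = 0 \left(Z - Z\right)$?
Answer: $22983$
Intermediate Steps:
$u{\left(Z \right)} = 0$ ($u{\left(Z \right)} = 0 \cdot 0 = 0$)
$22983 + u{\left(96 \right)} = 22983 + 0 = 22983$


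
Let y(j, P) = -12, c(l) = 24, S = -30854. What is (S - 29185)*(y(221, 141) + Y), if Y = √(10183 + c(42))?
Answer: 720468 - 60039*√10207 ≈ -5.3453e+6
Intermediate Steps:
Y = √10207 (Y = √(10183 + 24) = √10207 ≈ 101.03)
(S - 29185)*(y(221, 141) + Y) = (-30854 - 29185)*(-12 + √10207) = -60039*(-12 + √10207) = 720468 - 60039*√10207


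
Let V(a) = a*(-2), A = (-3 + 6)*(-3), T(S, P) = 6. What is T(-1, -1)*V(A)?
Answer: 108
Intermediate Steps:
A = -9 (A = 3*(-3) = -9)
V(a) = -2*a
T(-1, -1)*V(A) = 6*(-2*(-9)) = 6*18 = 108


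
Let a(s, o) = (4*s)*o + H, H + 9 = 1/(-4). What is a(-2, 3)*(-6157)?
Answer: 818881/4 ≈ 2.0472e+5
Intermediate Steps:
H = -37/4 (H = -9 + 1/(-4) = -9 - ¼ = -37/4 ≈ -9.2500)
a(s, o) = -37/4 + 4*o*s (a(s, o) = (4*s)*o - 37/4 = 4*o*s - 37/4 = -37/4 + 4*o*s)
a(-2, 3)*(-6157) = (-37/4 + 4*3*(-2))*(-6157) = (-37/4 - 24)*(-6157) = -133/4*(-6157) = 818881/4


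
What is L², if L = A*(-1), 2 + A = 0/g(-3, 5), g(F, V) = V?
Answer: 4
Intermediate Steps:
A = -2 (A = -2 + 0/5 = -2 + 0*(⅕) = -2 + 0 = -2)
L = 2 (L = -2*(-1) = 2)
L² = 2² = 4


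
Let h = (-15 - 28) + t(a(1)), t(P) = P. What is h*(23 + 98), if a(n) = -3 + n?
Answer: -5445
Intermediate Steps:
h = -45 (h = (-15 - 28) + (-3 + 1) = -43 - 2 = -45)
h*(23 + 98) = -45*(23 + 98) = -45*121 = -5445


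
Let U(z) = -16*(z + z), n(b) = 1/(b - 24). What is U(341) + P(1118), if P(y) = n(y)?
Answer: -11937727/1094 ≈ -10912.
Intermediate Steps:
n(b) = 1/(-24 + b)
U(z) = -32*z
P(y) = 1/(-24 + y)
U(341) + P(1118) = -32*341 + 1/(-24 + 1118) = -10912 + 1/1094 = -11937727/1094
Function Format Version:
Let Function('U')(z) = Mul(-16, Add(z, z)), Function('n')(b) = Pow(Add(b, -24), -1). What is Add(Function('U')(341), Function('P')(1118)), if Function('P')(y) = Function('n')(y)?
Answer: Rational(-11937727, 1094) ≈ -10912.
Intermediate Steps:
Function('n')(b) = Pow(Add(-24, b), -1)
Function('U')(z) = Mul(-32, z) (Function('U')(z) = Mul(-16, Mul(2, z)) = Mul(-32, z))
Function('P')(y) = Pow(Add(-24, y), -1)
Add(Function('U')(341), Function('P')(1118)) = Add(Mul(-32, 341), Pow(Add(-24, 1118), -1)) = Add(-10912, Pow(1094, -1)) = Add(-10912, Rational(1, 1094)) = Rational(-11937727, 1094)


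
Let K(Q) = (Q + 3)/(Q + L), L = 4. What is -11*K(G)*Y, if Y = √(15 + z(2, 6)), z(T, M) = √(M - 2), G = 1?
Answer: -44*√17/5 ≈ -36.283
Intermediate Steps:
z(T, M) = √(-2 + M)
Y = √17 (Y = √(15 + √(-2 + 6)) = √(15 + √4) = √(15 + 2) = √17 ≈ 4.1231)
K(Q) = (3 + Q)/(4 + Q) (K(Q) = (Q + 3)/(Q + 4) = (3 + Q)/(4 + Q))
-11*K(G)*Y = -11*(3 + 1)/(4 + 1)*√17 = -11*4/5*√17 = -11*(⅕)*4*√17 = -44*√17/5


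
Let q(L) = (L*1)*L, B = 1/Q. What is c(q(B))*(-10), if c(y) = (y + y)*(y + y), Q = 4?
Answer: -5/32 ≈ -0.15625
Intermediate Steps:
B = ¼ (B = 1/4 = ¼ ≈ 0.25000)
q(L) = L² (q(L) = L*L = L²)
c(y) = 4*y² (c(y) = (2*y)*(2*y) = 4*y²)
c(q(B))*(-10) = (4*((¼)²)²)*(-10) = (4*(1/16)²)*(-10) = (4*(1/256))*(-10) = (1/64)*(-10) = -5/32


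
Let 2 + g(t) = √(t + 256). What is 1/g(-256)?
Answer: -½ ≈ -0.50000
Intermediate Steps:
g(t) = -2 + √(256 + t) (g(t) = -2 + √(t + 256) = -2 + √(256 + t))
1/g(-256) = 1/(-2 + √(256 - 256)) = 1/(-2 + √0) = 1/(-2 + 0) = 1/(-2) = -½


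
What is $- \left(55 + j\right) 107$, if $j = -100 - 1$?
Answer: $4922$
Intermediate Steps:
$j = -101$ ($j = -100 - 1 = -101$)
$- \left(55 + j\right) 107 = - \left(55 - 101\right) 107 = - \left(-46\right) 107 = \left(-1\right) \left(-4922\right) = 4922$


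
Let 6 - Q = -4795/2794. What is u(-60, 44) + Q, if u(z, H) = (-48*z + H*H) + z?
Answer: 13309823/2794 ≈ 4763.7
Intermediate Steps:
Q = 21559/2794 (Q = 6 - (-4795)/2794 = 6 - 1*(-4795/2794) = 6 + 4795/2794 = 21559/2794 ≈ 7.7162)
u(z, H) = H² - 47*z (u(z, H) = (-48*z + H²) + z = (H² - 48*z) + z = H² - 47*z)
u(-60, 44) + Q = (44² - 47*(-60)) + 21559/2794 = (1936 + 2820) + 21559/2794 = 4756 + 21559/2794 = 13309823/2794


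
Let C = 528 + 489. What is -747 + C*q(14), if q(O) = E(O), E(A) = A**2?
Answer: 198585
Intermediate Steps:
C = 1017
q(O) = O**2
-747 + C*q(14) = -747 + 1017*14**2 = -747 + 1017*196 = -747 + 199332 = 198585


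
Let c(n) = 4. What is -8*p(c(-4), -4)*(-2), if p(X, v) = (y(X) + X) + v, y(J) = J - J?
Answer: 0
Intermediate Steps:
y(J) = 0
p(X, v) = X + v (p(X, v) = (0 + X) + v = X + v)
-8*p(c(-4), -4)*(-2) = -8*(4 - 4)*(-2) = -8*0*(-2) = 0*(-2) = 0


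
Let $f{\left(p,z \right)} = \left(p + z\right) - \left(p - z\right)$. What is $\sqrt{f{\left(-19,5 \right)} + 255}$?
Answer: $\sqrt{265} \approx 16.279$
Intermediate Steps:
$f{\left(p,z \right)} = 2 z$
$\sqrt{f{\left(-19,5 \right)} + 255} = \sqrt{2 \cdot 5 + 255} = \sqrt{10 + 255} = \sqrt{265}$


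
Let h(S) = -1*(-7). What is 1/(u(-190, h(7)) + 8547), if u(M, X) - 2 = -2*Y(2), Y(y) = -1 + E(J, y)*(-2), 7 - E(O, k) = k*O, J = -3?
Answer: 1/8603 ≈ 0.00011624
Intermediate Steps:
E(O, k) = 7 - O*k (E(O, k) = 7 - k*O = 7 - O*k)
Y(y) = -15 - 6*y (Y(y) = -1 + (7 - 1*(-3)*y)*(-2) = -1 + (7 + 3*y)*(-2) = -1 + (-14 - 6*y) = -15 - 6*y)
h(S) = 7
u(M, X) = 56 (u(M, X) = 2 - 2*(-15 - 6*2) = 2 - 2*(-15 - 12) = 2 - 2*(-27) = 2 + 54 = 56)
1/(u(-190, h(7)) + 8547) = 1/(56 + 8547) = 1/8603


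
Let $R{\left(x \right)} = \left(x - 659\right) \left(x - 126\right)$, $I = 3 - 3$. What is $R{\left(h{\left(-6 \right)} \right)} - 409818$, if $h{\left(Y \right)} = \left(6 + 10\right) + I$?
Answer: $-339088$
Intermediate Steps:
$I = 0$
$h{\left(Y \right)} = 16$ ($h{\left(Y \right)} = \left(6 + 10\right) + 0 = 16 + 0 = 16$)
$R{\left(x \right)} = \left(-659 + x\right) \left(-126 + x\right)$
$R{\left(h{\left(-6 \right)} \right)} - 409818 = \left(83034 + 16^{2} - 12560\right) - 409818 = \left(83034 + 256 - 12560\right) - 409818 = 70730 - 409818 = -339088$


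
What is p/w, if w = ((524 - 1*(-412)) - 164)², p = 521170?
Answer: 260585/297992 ≈ 0.87447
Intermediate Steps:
w = 595984 (w = ((524 + 412) - 164)² = (936 - 164)² = 772² = 595984)
p/w = 521170/595984 = 521170*(1/595984) = 260585/297992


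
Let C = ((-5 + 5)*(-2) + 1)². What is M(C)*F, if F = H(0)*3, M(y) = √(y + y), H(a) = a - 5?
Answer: -15*√2 ≈ -21.213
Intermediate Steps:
H(a) = -5 + a
C = 1 (C = (0*(-2) + 1)² = (0 + 1)² = 1² = 1)
M(y) = √2*√y (M(y) = √(2*y) = √2*√y)
F = -15 (F = (-5 + 0)*3 = -5*3 = -15)
M(C)*F = (√2*√1)*(-15) = (√2*1)*(-15) = √2*(-15) = -15*√2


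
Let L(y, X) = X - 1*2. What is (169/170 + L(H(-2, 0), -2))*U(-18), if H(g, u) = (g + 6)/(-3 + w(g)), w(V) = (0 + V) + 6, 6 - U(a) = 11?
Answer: 511/34 ≈ 15.029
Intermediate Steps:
U(a) = -5 (U(a) = 6 - 1*11 = 6 - 11 = -5)
w(V) = 6 + V (w(V) = V + 6 = 6 + V)
H(g, u) = (6 + g)/(3 + g) (H(g, u) = (g + 6)/(-3 + (6 + g)) = (6 + g)/(3 + g))
L(y, X) = -2 + X (L(y, X) = X - 2 = -2 + X)
(169/170 + L(H(-2, 0), -2))*U(-18) = (169/170 + (-2 - 2))*(-5) = (169*(1/170) - 4)*(-5) = (169/170 - 4)*(-5) = -511/170*(-5) = 511/34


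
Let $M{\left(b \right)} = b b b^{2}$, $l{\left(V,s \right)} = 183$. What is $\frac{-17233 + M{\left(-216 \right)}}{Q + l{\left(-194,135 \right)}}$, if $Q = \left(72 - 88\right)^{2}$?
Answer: $\frac{2176765103}{439} \approx 4.9585 \cdot 10^{6}$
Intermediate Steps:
$M{\left(b \right)} = b^{4}$ ($M{\left(b \right)} = b^{2} b^{2} = b^{4}$)
$Q = 256$ ($Q = \left(-16\right)^{2} = 256$)
$\frac{-17233 + M{\left(-216 \right)}}{Q + l{\left(-194,135 \right)}} = \frac{-17233 + \left(-216\right)^{4}}{256 + 183} = \frac{-17233 + 2176782336}{439} = 2176765103 \cdot \frac{1}{439} = \frac{2176765103}{439}$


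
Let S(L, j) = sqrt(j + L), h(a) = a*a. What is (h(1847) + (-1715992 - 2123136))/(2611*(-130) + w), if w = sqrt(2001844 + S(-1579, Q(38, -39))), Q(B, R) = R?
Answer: 427719/(339430 - sqrt(2001844 + I*sqrt(1618))) ≈ 1.2654 + 5.3215e-8*I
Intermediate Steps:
h(a) = a**2
S(L, j) = sqrt(L + j)
w = sqrt(2001844 + I*sqrt(1618)) (w = sqrt(2001844 + sqrt(-1579 - 39)) = sqrt(2001844 + sqrt(-1618)) = sqrt(2001844 + I*sqrt(1618)) ≈ 1414.9 + 0.01*I)
(h(1847) + (-1715992 - 2123136))/(2611*(-130) + w) = (1847**2 + (-1715992 - 2123136))/(2611*(-130) + sqrt(2001844 + I*sqrt(1618))) = (3411409 - 3839128)/(-339430 + sqrt(2001844 + I*sqrt(1618))) = -427719/(-339430 + sqrt(2001844 + I*sqrt(1618)))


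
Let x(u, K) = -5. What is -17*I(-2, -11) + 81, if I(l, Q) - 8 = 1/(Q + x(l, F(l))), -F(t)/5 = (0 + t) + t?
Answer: -863/16 ≈ -53.938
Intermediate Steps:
F(t) = -10*t (F(t) = -5*((0 + t) + t) = -5*(t + t) = -10*t)
I(l, Q) = 8 + 1/(-5 + Q) (I(l, Q) = 8 + 1/(Q - 5) = 8 + 1/(-5 + Q))
-17*I(-2, -11) + 81 = -17*(-39 + 8*(-11))/(-5 - 11) + 81 = -17*(-39 - 88)/(-16) + 81 = -(-17)*(-127)/16 + 81 = -17*127/16 + 81 = -2159/16 + 81 = -863/16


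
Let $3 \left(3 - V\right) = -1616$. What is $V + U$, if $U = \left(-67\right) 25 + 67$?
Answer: $- \frac{3199}{3} \approx -1066.3$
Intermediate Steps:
$V = \frac{1625}{3}$ ($V = 3 - - \frac{1616}{3} = 3 + \frac{1616}{3} = \frac{1625}{3} \approx 541.67$)
$U = -1608$ ($U = -1675 + 67 = -1608$)
$V + U = \frac{1625}{3} - 1608 = - \frac{3199}{3}$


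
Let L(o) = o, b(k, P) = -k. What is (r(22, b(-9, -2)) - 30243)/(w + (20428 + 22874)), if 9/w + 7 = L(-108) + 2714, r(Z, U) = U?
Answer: -26192722/37513969 ≈ -0.69821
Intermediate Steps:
w = 9/2599 (w = 9/(-7 + (-108 + 2714)) = 9/(-7 + 2606) = 9/2599 ≈ 0.0034629)
(r(22, b(-9, -2)) - 30243)/(w + (20428 + 22874)) = (-1*(-9) - 30243)/(9/2599 + (20428 + 22874)) = (9 - 30243)/(9/2599 + 43302) = -30234/112541907/2599 = -30234*2599/112541907 = -26192722/37513969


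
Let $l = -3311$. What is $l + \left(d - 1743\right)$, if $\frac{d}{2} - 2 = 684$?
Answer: $-3682$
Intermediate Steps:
$d = 1372$ ($d = 4 + 2 \cdot 684 = 4 + 1368 = 1372$)
$l + \left(d - 1743\right) = -3311 + \left(1372 - 1743\right) = -3311 - 371 = -3682$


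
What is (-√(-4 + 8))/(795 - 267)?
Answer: -1/264 ≈ -0.0037879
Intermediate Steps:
(-√(-4 + 8))/(795 - 267) = -√4/528 = -1*2*(1/528) = -2*1/528 = -1/264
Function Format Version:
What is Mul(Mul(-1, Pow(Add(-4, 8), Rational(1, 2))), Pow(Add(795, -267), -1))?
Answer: Rational(-1, 264) ≈ -0.0037879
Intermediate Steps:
Mul(Mul(-1, Pow(Add(-4, 8), Rational(1, 2))), Pow(Add(795, -267), -1)) = Mul(Mul(-1, Pow(4, Rational(1, 2))), Pow(528, -1)) = Mul(Mul(-1, 2), Rational(1, 528)) = Mul(-2, Rational(1, 528)) = Rational(-1, 264)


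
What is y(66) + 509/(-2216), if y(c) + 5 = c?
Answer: 134667/2216 ≈ 60.770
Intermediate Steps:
y(c) = -5 + c
y(66) + 509/(-2216) = (-5 + 66) + 509/(-2216) = 61 + 509*(-1/2216) = 61 - 509/2216 = 134667/2216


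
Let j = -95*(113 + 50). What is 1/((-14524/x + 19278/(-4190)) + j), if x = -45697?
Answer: -95735215/1482869849878 ≈ -6.4561e-5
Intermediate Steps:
j = -15485 (j = -95*163 = -15485)
1/((-14524/x + 19278/(-4190)) + j) = 1/((-14524/(-45697) + 19278/(-4190)) - 15485) = 1/((-14524*(-1/45697) + 19278*(-1/4190)) - 15485) = 1/((14524/45697 - 9639/2095) - 15485) = 1/(-410045603/95735215 - 15485) = 1/(-1482869849878/95735215) = -95735215/1482869849878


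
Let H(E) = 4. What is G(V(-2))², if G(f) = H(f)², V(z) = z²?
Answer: 256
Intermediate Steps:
G(f) = 16 (G(f) = 4² = 16)
G(V(-2))² = 16² = 256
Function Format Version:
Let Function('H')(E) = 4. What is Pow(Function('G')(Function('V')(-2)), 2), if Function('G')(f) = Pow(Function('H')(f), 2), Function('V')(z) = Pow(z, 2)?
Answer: 256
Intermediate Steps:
Function('G')(f) = 16 (Function('G')(f) = Pow(4, 2) = 16)
Pow(Function('G')(Function('V')(-2)), 2) = Pow(16, 2) = 256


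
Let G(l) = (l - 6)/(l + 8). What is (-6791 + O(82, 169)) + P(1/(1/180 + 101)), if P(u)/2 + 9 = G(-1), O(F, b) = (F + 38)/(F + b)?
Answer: -1709441/251 ≈ -6810.5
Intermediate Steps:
O(F, b) = (38 + F)/(F + b)
G(l) = (-6 + l)/(8 + l)
P(u) = -20 (P(u) = -18 + 2*((-6 - 1)/(8 - 1)) = -18 + 2*(-7/7) = -18 + 2*((⅐)*(-7)) = -18 + 2*(-1) = -18 - 2 = -20)
(-6791 + O(82, 169)) + P(1/(1/180 + 101)) = (-6791 + (38 + 82)/(82 + 169)) - 20 = (-6791 + 120/251) - 20 = -1704421/251 - 20 = -1709441/251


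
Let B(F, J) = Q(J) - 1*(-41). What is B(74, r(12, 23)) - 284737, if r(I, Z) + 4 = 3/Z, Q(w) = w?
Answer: -6548097/23 ≈ -2.8470e+5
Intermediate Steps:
r(I, Z) = -4 + 3/Z
B(F, J) = 41 + J (B(F, J) = J - 1*(-41) = J + 41 = 41 + J)
B(74, r(12, 23)) - 284737 = (41 + (-4 + 3/23)) - 284737 = (41 - 89/23) - 284737 = 854/23 - 284737 = -6548097/23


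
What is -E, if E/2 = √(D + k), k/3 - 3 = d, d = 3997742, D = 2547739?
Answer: -2*√14540974 ≈ -7626.5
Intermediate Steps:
k = 11993235 (k = 9 + 3*3997742 = 9 + 11993226 = 11993235)
E = 2*√14540974 (E = 2*√(2547739 + 11993235) = 2*√14540974 ≈ 7626.5)
-E = -2*√14540974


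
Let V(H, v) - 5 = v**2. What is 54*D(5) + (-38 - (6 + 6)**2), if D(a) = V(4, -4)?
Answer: 952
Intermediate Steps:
V(H, v) = 5 + v**2
D(a) = 21 (D(a) = 5 + (-4)**2 = 5 + 16 = 21)
54*D(5) + (-38 - (6 + 6)**2) = 54*21 + (-38 - (6 + 6)**2) = 1134 + (-38 - 1*12**2) = 1134 + (-38 - 1*144) = 1134 + (-38 - 144) = 1134 - 182 = 952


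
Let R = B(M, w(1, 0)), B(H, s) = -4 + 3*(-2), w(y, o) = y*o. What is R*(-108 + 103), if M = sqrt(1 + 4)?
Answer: 50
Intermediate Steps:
w(y, o) = o*y
M = sqrt(5) ≈ 2.2361
B(H, s) = -10 (B(H, s) = -4 - 6 = -10)
R = -10
R*(-108 + 103) = -10*(-108 + 103) = -10*(-5) = 50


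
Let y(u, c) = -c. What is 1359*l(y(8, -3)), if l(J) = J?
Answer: 4077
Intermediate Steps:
1359*l(y(8, -3)) = 1359*(-1*(-3)) = 1359*3 = 4077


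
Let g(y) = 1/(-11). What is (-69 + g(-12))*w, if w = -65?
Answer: 49400/11 ≈ 4490.9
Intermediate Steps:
g(y) = -1/11
(-69 + g(-12))*w = (-69 - 1/11)*(-65) = -760/11*(-65) = 49400/11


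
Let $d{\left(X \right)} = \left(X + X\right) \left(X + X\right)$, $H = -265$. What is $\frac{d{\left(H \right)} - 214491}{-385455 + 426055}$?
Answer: $\frac{9487}{5800} \approx 1.6357$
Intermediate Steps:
$d{\left(X \right)} = 4 X^{2}$ ($d{\left(X \right)} = 2 X 2 X = 4 X^{2}$)
$\frac{d{\left(H \right)} - 214491}{-385455 + 426055} = \frac{4 \left(-265\right)^{2} - 214491}{-385455 + 426055} = \frac{4 \cdot 70225 - 214491}{40600} = \left(280900 - 214491\right) \frac{1}{40600} = 66409 \cdot \frac{1}{40600} = \frac{9487}{5800}$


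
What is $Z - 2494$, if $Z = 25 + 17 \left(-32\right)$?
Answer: $-3013$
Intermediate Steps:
$Z = -519$ ($Z = 25 - 544 = -519$)
$Z - 2494 = -519 - 2494 = -3013$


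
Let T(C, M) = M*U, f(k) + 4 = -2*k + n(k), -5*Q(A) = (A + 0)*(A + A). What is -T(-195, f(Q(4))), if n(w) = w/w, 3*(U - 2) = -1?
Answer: -49/3 ≈ -16.333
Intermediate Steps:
U = 5/3 (U = 2 + (⅓)*(-1) = 2 - ⅓ = 5/3 ≈ 1.6667)
Q(A) = -2*A²/5 (Q(A) = -(A + 0)*(A + A)/5 = -A*2*A/5 = -2*A²/5)
n(w) = 1
f(k) = -3 - 2*k (f(k) = -4 + (-2*k + 1) = -4 + (1 - 2*k) = -3 - 2*k)
T(C, M) = 5*M/3 (T(C, M) = M*(5/3) = 5*M/3)
-T(-195, f(Q(4))) = -5*(-3 - (-4)*4²/5)/3 = -5*(-3 - (-4)*16/5)/3 = -5*(-3 - 2*(-32/5))/3 = -5*(-3 + 64/5)/3 = -5*49/(3*5) = -1*49/3 = -49/3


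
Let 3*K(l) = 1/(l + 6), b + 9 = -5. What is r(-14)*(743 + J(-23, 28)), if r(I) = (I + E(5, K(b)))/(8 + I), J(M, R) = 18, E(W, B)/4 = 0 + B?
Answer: 64685/36 ≈ 1796.8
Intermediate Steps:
b = -14 (b = -9 - 5 = -14)
K(l) = 1/(3*(6 + l)) (K(l) = 1/(3*(l + 6)) = 1/(3*(6 + l)))
E(W, B) = 4*B (E(W, B) = 4*(0 + B) = 4*B)
r(I) = (-⅙ + I)/(8 + I) (r(I) = (I + 4*(1/(3*(6 - 14))))/(8 + I) = (I + 4*((⅓)/(-8)))/(8 + I) = (I + 4*((⅓)*(-⅛)))/(8 + I) = (I + 4*(-1/24))/(8 + I) = (I - ⅙)/(8 + I) = (-⅙ + I)/(8 + I))
r(-14)*(743 + J(-23, 28)) = ((-⅙ - 14)/(8 - 14))*(743 + 18) = (-85/6/(-6))*761 = -⅙*(-85/6)*761 = (85/36)*761 = 64685/36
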